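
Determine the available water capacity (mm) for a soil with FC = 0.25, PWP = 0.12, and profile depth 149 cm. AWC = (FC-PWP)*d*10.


AWC = (FC - PWP) * d * 10
AWC = (0.25 - 0.12) * 149 * 10
AWC = 0.1300 * 149 * 10

193.7000 mm


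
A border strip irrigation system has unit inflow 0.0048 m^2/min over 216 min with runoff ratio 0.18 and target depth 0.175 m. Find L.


L = q*t/((1+r)*Z)
L = 0.0048*216/((1+0.18)*0.175)
L = 1.0368/0.2065

5.0208 m


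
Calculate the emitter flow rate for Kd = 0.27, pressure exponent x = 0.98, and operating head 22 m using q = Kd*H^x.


q = Kd * H^x = 0.27 * 22^0.98 = 0.27 * 20.681128

5.5839 L/h


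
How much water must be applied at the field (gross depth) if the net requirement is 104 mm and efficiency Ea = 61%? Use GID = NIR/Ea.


Ea = 61% = 0.61
GID = NIR / Ea = 104 / 0.61 = 170.4918 mm

170.4918 mm


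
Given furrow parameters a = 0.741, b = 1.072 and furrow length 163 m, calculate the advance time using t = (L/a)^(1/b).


t = (L/a)^(1/b)
t = (163/0.741)^(1/1.072)
t = 219.973009^(1/1.072)

153.1250 min


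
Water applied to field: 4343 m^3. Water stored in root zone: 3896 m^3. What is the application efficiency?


Ea = V_root / V_field * 100 = 3896 / 4343 * 100 = 89.7076%

89.7076 %


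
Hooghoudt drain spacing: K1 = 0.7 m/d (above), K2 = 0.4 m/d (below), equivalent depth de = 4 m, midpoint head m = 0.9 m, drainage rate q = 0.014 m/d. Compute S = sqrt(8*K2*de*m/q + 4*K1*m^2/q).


S^2 = 8*K2*de*m/q + 4*K1*m^2/q
S^2 = 8*0.4*4*0.9/0.014 + 4*0.7*0.9^2/0.014
S = sqrt(984.8571)

31.3824 m


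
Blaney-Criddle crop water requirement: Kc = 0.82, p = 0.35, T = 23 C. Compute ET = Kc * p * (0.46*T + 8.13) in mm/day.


ET = Kc * p * (0.46*T + 8.13)
ET = 0.82 * 0.35 * (0.46*23 + 8.13)
ET = 0.82 * 0.35 * 18.7100

5.3698 mm/day


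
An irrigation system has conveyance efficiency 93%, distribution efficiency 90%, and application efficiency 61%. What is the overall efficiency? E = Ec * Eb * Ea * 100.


Ec = 0.93, Eb = 0.9, Ea = 0.61
E = 0.93 * 0.9 * 0.61 * 100 = 51.0570%

51.0570 %


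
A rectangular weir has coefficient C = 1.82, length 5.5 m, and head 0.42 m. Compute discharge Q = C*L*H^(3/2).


Q = C * L * H^(3/2) = 1.82 * 5.5 * 0.42^1.5 = 1.82 * 5.5 * 0.272191

2.7246 m^3/s


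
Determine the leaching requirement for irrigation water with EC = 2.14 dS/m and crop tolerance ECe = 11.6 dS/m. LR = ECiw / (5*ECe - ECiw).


LR = ECiw / (5*ECe - ECiw)
LR = 2.14 / (5*11.6 - 2.14)
LR = 2.14 / 55.8600

0.0383


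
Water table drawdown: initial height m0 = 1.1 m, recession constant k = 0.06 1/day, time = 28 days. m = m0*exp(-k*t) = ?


m = m0 * exp(-k*t)
m = 1.1 * exp(-0.06 * 28)
m = 1.1 * exp(-1.6800)

0.2050 m


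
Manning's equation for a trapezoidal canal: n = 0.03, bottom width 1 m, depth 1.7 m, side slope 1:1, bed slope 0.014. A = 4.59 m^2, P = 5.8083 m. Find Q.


R = A/P = 4.59/5.8083 = 0.790248
Q = (1/0.03) * 4.59 * 0.790248^(2/3) * 0.014^0.5

15.4738 m^3/s


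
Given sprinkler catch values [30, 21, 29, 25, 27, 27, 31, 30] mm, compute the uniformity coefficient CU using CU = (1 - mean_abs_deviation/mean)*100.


mean = 27.500000 mm
MAD = 2.500000 mm
CU = (1 - 2.500000/27.500000)*100

90.9091 %


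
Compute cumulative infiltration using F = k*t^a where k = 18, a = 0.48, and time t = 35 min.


F = k * t^a = 18 * 35^0.48
F = 18 * 5.510013

99.1802 mm


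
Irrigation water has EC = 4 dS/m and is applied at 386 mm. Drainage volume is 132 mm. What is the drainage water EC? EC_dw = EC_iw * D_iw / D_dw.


EC_dw = EC_iw * D_iw / D_dw
EC_dw = 4 * 386 / 132
EC_dw = 1544 / 132

11.6970 dS/m


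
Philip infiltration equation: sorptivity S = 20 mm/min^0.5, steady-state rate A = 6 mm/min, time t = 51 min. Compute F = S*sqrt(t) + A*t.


F = S*sqrt(t) + A*t
F = 20*sqrt(51) + 6*51
F = 20*7.141428 + 306

448.8286 mm


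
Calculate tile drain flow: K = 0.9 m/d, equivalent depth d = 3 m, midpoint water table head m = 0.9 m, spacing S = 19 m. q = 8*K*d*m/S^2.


q = 8*K*d*m/S^2
q = 8*0.9*3*0.9/19^2
q = 19.4400 / 361

0.0539 m/d


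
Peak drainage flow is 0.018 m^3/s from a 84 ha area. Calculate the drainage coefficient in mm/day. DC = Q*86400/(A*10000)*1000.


DC = Q * 86400 / (A * 10000) * 1000
DC = 0.018 * 86400 / (84 * 10000) * 1000
DC = 1555200.0000 / 840000

1.8514 mm/day


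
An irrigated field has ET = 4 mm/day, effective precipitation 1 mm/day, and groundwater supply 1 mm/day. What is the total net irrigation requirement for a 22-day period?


Daily deficit = ET - Pe - GW = 4 - 1 - 1 = 2 mm/day
NIR = 2 * 22 = 44 mm

44.0000 mm


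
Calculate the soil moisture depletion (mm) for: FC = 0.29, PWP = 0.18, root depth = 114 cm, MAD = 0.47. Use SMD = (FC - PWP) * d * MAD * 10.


SMD = (FC - PWP) * d * MAD * 10
SMD = (0.29 - 0.18) * 114 * 0.47 * 10
SMD = 0.1100 * 114 * 0.47 * 10

58.9380 mm


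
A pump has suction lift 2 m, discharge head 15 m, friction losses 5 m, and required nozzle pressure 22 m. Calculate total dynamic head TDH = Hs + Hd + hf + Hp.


TDH = Hs + Hd + hf + Hp = 2 + 15 + 5 + 22 = 44

44 m


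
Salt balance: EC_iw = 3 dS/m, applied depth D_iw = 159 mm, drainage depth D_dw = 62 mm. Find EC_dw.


EC_dw = EC_iw * D_iw / D_dw
EC_dw = 3 * 159 / 62
EC_dw = 477 / 62

7.6935 dS/m


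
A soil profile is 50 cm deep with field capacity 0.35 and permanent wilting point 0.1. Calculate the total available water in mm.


AWC = (FC - PWP) * d * 10
AWC = (0.35 - 0.1) * 50 * 10
AWC = 0.2500 * 50 * 10

125.0000 mm


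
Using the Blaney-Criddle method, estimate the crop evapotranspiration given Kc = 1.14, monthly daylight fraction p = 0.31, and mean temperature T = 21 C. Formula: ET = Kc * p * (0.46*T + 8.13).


ET = Kc * p * (0.46*T + 8.13)
ET = 1.14 * 0.31 * (0.46*21 + 8.13)
ET = 1.14 * 0.31 * 17.7900

6.2870 mm/day


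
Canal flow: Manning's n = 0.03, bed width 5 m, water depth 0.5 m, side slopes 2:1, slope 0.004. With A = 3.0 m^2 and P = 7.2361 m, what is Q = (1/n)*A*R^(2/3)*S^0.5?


R = A/P = 3.0/7.2361 = 0.414588
Q = (1/0.03) * 3.0 * 0.414588^(2/3) * 0.004^0.5

3.5165 m^3/s


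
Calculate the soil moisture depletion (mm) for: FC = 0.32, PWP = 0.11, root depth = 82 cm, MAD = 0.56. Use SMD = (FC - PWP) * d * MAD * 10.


SMD = (FC - PWP) * d * MAD * 10
SMD = (0.32 - 0.11) * 82 * 0.56 * 10
SMD = 0.2100 * 82 * 0.56 * 10

96.4320 mm


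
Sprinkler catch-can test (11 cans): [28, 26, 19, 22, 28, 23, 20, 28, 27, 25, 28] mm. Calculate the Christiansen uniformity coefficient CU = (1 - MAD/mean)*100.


mean = 24.909091 mm
MAD = 2.842975 mm
CU = (1 - 2.842975/24.909091)*100

88.5866 %


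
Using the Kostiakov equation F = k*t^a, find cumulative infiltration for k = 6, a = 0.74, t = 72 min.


F = k * t^a = 6 * 72^0.74
F = 6 * 23.682418

142.0945 mm


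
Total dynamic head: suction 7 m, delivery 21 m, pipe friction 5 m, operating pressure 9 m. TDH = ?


TDH = Hs + Hd + hf + Hp = 7 + 21 + 5 + 9 = 42

42 m


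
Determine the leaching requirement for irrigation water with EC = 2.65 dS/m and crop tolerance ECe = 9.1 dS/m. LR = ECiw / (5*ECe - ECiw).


LR = ECiw / (5*ECe - ECiw)
LR = 2.65 / (5*9.1 - 2.65)
LR = 2.65 / 42.8500

0.0618


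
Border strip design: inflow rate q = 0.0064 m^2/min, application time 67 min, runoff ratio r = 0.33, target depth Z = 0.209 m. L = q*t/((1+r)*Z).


L = q*t/((1+r)*Z)
L = 0.0064*67/((1+0.33)*0.209)
L = 0.4288/0.27797

1.5426 m


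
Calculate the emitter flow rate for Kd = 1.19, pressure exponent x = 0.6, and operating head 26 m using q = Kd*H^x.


q = Kd * H^x = 1.19 * 26^0.6 = 1.19 * 7.062915

8.4049 L/h


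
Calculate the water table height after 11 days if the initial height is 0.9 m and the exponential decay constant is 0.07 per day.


m = m0 * exp(-k*t)
m = 0.9 * exp(-0.07 * 11)
m = 0.9 * exp(-0.7700)

0.4167 m


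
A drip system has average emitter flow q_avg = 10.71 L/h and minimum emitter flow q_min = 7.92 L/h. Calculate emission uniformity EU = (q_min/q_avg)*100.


EU = (q_min/q_avg)*100 = (7.92/10.71)*100 = 73.9496%

73.9496 %


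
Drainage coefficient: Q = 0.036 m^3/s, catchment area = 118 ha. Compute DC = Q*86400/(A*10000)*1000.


DC = Q * 86400 / (A * 10000) * 1000
DC = 0.036 * 86400 / (118 * 10000) * 1000
DC = 3110400.0000 / 1180000

2.6359 mm/day


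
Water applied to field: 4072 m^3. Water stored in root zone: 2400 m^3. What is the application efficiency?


Ea = V_root / V_field * 100 = 2400 / 4072 * 100 = 58.9391%

58.9391 %


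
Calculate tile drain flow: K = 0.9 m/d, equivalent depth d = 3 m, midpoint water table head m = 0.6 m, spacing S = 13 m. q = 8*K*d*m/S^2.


q = 8*K*d*m/S^2
q = 8*0.9*3*0.6/13^2
q = 12.9600 / 169

0.0767 m/d


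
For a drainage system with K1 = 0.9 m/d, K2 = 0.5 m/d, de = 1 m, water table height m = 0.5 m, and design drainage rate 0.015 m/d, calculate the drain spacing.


S^2 = 8*K2*de*m/q + 4*K1*m^2/q
S^2 = 8*0.5*1*0.5/0.015 + 4*0.9*0.5^2/0.015
S = sqrt(193.3333)

13.9044 m


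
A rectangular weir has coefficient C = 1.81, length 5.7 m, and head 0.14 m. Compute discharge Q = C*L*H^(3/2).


Q = C * L * H^(3/2) = 1.81 * 5.7 * 0.14^1.5 = 1.81 * 5.7 * 0.052383

0.5404 m^3/s


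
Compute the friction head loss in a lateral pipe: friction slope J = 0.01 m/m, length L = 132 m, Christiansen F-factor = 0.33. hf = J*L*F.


hf = J * L * F = 0.01 * 132 * 0.33 = 0.4356 m

0.4356 m


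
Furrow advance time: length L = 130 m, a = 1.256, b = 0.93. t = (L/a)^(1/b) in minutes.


t = (L/a)^(1/b)
t = (130/1.256)^(1/0.93)
t = 103.503185^(1/0.93)

146.7631 min


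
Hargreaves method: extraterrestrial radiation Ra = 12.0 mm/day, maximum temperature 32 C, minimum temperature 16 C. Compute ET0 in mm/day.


Tmean = (Tmax + Tmin)/2 = (32 + 16)/2 = 24.0
ET0 = 0.0023 * 12.0 * (24.0 + 17.8) * sqrt(32 - 16)
ET0 = 0.0023 * 12.0 * 41.8 * 4.000000

4.6147 mm/day


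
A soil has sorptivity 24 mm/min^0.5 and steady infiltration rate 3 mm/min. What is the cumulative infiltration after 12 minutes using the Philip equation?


F = S*sqrt(t) + A*t
F = 24*sqrt(12) + 3*12
F = 24*3.464102 + 36

119.1384 mm


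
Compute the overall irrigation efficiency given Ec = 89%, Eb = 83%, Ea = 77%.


Ec = 0.89, Eb = 0.83, Ea = 0.77
E = 0.89 * 0.83 * 0.77 * 100 = 56.8799%

56.8799 %


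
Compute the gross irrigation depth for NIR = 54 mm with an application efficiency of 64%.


Ea = 64% = 0.64
GID = NIR / Ea = 54 / 0.64 = 84.3750 mm

84.3750 mm


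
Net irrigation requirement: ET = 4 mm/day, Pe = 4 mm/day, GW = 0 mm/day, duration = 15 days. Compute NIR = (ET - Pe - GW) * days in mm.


Daily deficit = ET - Pe - GW = 4 - 4 - 0 = 0 mm/day
NIR = 0 * 15 = 0 mm

0 mm


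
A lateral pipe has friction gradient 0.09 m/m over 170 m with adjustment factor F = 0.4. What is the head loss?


hf = J * L * F = 0.09 * 170 * 0.4 = 6.1200 m

6.1200 m


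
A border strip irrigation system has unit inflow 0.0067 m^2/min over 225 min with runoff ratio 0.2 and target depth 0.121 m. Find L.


L = q*t/((1+r)*Z)
L = 0.0067*225/((1+0.2)*0.121)
L = 1.5075/0.1452

10.3822 m


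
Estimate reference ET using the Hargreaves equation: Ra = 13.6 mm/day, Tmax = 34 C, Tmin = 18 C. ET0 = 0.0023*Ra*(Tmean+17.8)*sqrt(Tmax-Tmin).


Tmean = (Tmax + Tmin)/2 = (34 + 18)/2 = 26.0
ET0 = 0.0023 * 13.6 * (26.0 + 17.8) * sqrt(34 - 18)
ET0 = 0.0023 * 13.6 * 43.8 * 4.000000

5.4803 mm/day


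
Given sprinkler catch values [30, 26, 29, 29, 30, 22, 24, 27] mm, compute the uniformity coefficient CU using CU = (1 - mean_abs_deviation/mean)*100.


mean = 27.125000 mm
MAD = 2.375000 mm
CU = (1 - 2.375000/27.125000)*100

91.2442 %


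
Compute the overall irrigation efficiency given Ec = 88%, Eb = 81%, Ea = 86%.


Ec = 0.88, Eb = 0.81, Ea = 0.86
E = 0.88 * 0.81 * 0.86 * 100 = 61.3008%

61.3008 %


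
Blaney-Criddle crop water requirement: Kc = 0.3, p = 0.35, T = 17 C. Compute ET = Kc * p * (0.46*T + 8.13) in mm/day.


ET = Kc * p * (0.46*T + 8.13)
ET = 0.3 * 0.35 * (0.46*17 + 8.13)
ET = 0.3 * 0.35 * 15.9500

1.6747 mm/day


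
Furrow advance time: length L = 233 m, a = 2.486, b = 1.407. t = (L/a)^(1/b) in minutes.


t = (L/a)^(1/b)
t = (233/2.486)^(1/1.407)
t = 93.724859^(1/1.407)

25.2035 min


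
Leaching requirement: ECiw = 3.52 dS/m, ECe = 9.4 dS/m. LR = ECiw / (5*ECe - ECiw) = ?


LR = ECiw / (5*ECe - ECiw)
LR = 3.52 / (5*9.4 - 3.52)
LR = 3.52 / 43.4800

0.0810


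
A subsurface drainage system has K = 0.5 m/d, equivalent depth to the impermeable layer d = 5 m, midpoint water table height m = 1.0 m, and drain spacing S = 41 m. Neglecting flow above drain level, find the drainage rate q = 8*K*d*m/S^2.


q = 8*K*d*m/S^2
q = 8*0.5*5*1.0/41^2
q = 20.0000 / 1681

0.0119 m/d


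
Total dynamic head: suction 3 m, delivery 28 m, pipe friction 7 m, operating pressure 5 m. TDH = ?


TDH = Hs + Hd + hf + Hp = 3 + 28 + 7 + 5 = 43

43 m


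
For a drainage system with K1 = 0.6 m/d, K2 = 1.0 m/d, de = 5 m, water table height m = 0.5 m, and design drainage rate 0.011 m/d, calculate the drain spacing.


S^2 = 8*K2*de*m/q + 4*K1*m^2/q
S^2 = 8*1.0*5*0.5/0.011 + 4*0.6*0.5^2/0.011
S = sqrt(1872.7273)

43.2750 m


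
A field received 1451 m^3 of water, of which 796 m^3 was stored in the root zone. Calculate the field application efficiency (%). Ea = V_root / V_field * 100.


Ea = V_root / V_field * 100 = 796 / 1451 * 100 = 54.8587%

54.8587 %


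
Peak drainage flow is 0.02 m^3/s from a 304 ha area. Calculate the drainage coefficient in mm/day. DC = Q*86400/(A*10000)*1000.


DC = Q * 86400 / (A * 10000) * 1000
DC = 0.02 * 86400 / (304 * 10000) * 1000
DC = 1728000.0000 / 3040000

0.5684 mm/day


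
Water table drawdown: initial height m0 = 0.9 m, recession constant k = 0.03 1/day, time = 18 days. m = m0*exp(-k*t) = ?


m = m0 * exp(-k*t)
m = 0.9 * exp(-0.03 * 18)
m = 0.9 * exp(-0.5400)

0.5245 m


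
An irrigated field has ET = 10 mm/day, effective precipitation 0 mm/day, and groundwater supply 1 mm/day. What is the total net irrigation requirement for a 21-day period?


Daily deficit = ET - Pe - GW = 10 - 0 - 1 = 9 mm/day
NIR = 9 * 21 = 189 mm

189.0000 mm


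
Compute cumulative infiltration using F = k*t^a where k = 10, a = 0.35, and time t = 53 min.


F = k * t^a = 10 * 53^0.35
F = 10 * 4.013253

40.1325 mm


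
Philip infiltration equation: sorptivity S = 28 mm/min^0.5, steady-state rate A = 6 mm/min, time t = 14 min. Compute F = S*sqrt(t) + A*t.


F = S*sqrt(t) + A*t
F = 28*sqrt(14) + 6*14
F = 28*3.741657 + 84

188.7664 mm


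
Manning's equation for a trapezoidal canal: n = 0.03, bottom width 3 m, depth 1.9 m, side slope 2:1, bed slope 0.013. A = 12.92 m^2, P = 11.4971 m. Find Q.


R = A/P = 12.92/11.4971 = 1.123762
Q = (1/0.03) * 12.92 * 1.123762^(2/3) * 0.013^0.5

53.0757 m^3/s


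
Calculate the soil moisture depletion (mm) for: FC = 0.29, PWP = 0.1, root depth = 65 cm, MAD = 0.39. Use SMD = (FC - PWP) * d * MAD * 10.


SMD = (FC - PWP) * d * MAD * 10
SMD = (0.29 - 0.1) * 65 * 0.39 * 10
SMD = 0.1900 * 65 * 0.39 * 10

48.1650 mm


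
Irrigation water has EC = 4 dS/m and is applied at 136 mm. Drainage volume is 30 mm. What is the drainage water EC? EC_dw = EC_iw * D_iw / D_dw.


EC_dw = EC_iw * D_iw / D_dw
EC_dw = 4 * 136 / 30
EC_dw = 544 / 30

18.1333 dS/m


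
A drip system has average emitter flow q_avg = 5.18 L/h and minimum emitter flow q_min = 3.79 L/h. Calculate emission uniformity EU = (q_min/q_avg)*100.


EU = (q_min/q_avg)*100 = (3.79/5.18)*100 = 73.1660%

73.1660 %


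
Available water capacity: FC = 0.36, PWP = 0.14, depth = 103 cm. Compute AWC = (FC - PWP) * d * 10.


AWC = (FC - PWP) * d * 10
AWC = (0.36 - 0.14) * 103 * 10
AWC = 0.2200 * 103 * 10

226.6000 mm


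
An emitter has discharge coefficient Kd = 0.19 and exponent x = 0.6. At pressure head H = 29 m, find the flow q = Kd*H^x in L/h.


q = Kd * H^x = 0.19 * 29^0.6 = 0.19 * 7.541171

1.4328 L/h


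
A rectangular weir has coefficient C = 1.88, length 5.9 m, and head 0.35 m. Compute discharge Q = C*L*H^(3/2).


Q = C * L * H^(3/2) = 1.88 * 5.9 * 0.35^1.5 = 1.88 * 5.9 * 0.207063

2.2967 m^3/s


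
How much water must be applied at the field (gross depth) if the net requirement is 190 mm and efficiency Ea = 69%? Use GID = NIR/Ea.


Ea = 69% = 0.69
GID = NIR / Ea = 190 / 0.69 = 275.3623 mm

275.3623 mm


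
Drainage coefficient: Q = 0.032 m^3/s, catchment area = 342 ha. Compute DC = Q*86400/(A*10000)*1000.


DC = Q * 86400 / (A * 10000) * 1000
DC = 0.032 * 86400 / (342 * 10000) * 1000
DC = 2764800.0000 / 3420000

0.8084 mm/day


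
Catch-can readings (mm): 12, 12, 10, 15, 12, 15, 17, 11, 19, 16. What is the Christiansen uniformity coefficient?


mean = 13.900000 mm
MAD = 2.500000 mm
CU = (1 - 2.500000/13.900000)*100

82.0144 %


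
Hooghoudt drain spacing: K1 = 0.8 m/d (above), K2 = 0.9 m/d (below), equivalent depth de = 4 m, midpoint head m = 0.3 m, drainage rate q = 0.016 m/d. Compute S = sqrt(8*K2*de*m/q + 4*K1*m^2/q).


S^2 = 8*K2*de*m/q + 4*K1*m^2/q
S^2 = 8*0.9*4*0.3/0.016 + 4*0.8*0.3^2/0.016
S = sqrt(558.0000)

23.6220 m


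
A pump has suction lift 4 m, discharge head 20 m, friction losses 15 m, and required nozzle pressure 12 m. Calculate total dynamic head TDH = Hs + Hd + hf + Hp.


TDH = Hs + Hd + hf + Hp = 4 + 20 + 15 + 12 = 51

51 m


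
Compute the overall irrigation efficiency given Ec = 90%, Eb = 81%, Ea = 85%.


Ec = 0.9, Eb = 0.81, Ea = 0.85
E = 0.9 * 0.81 * 0.85 * 100 = 61.9650%

61.9650 %


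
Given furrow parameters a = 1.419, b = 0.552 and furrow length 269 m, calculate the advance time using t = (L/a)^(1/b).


t = (L/a)^(1/b)
t = (269/1.419)^(1/0.552)
t = 189.570120^(1/0.552)

13378.1087 min


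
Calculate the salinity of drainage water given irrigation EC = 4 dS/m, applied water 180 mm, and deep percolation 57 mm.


EC_dw = EC_iw * D_iw / D_dw
EC_dw = 4 * 180 / 57
EC_dw = 720 / 57

12.6316 dS/m


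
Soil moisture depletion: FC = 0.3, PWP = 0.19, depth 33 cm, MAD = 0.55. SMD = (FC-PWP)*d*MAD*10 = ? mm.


SMD = (FC - PWP) * d * MAD * 10
SMD = (0.3 - 0.19) * 33 * 0.55 * 10
SMD = 0.1100 * 33 * 0.55 * 10

19.9650 mm


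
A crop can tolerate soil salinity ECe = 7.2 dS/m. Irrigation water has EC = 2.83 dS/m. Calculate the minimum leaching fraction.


LR = ECiw / (5*ECe - ECiw)
LR = 2.83 / (5*7.2 - 2.83)
LR = 2.83 / 33.1700

0.0853


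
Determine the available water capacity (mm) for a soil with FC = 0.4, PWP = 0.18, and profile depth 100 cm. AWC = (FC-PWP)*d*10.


AWC = (FC - PWP) * d * 10
AWC = (0.4 - 0.18) * 100 * 10
AWC = 0.2200 * 100 * 10

220.0000 mm


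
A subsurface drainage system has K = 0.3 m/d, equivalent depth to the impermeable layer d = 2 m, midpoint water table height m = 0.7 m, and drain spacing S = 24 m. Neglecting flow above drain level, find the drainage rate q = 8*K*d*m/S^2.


q = 8*K*d*m/S^2
q = 8*0.3*2*0.7/24^2
q = 3.3600 / 576

0.0058 m/d


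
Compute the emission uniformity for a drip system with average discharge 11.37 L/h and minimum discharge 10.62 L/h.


EU = (q_min/q_avg)*100 = (10.62/11.37)*100 = 93.4037%

93.4037 %


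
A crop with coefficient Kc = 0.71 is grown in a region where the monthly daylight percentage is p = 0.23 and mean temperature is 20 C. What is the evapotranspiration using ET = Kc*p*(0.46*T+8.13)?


ET = Kc * p * (0.46*T + 8.13)
ET = 0.71 * 0.23 * (0.46*20 + 8.13)
ET = 0.71 * 0.23 * 17.3300

2.8300 mm/day


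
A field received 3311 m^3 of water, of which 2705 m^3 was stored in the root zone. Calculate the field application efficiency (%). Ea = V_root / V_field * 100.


Ea = V_root / V_field * 100 = 2705 / 3311 * 100 = 81.6974%

81.6974 %


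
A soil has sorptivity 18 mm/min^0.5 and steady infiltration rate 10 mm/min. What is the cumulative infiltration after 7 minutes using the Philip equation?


F = S*sqrt(t) + A*t
F = 18*sqrt(7) + 10*7
F = 18*2.645751 + 70

117.6235 mm


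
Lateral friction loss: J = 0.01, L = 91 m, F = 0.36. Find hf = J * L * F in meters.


hf = J * L * F = 0.01 * 91 * 0.36 = 0.3276 m

0.3276 m


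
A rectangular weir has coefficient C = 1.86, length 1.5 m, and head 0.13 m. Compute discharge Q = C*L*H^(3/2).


Q = C * L * H^(3/2) = 1.86 * 1.5 * 0.13^1.5 = 1.86 * 1.5 * 0.046872

0.1308 m^3/s


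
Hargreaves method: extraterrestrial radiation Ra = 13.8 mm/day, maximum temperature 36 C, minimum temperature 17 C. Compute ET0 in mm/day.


Tmean = (Tmax + Tmin)/2 = (36 + 17)/2 = 26.5
ET0 = 0.0023 * 13.8 * (26.5 + 17.8) * sqrt(36 - 17)
ET0 = 0.0023 * 13.8 * 44.3 * 4.358899

6.1290 mm/day


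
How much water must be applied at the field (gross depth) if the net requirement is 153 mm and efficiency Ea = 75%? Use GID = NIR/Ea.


Ea = 75% = 0.75
GID = NIR / Ea = 153 / 0.75 = 204.0000 mm

204.0000 mm


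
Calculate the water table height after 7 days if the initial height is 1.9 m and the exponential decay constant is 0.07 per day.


m = m0 * exp(-k*t)
m = 1.9 * exp(-0.07 * 7)
m = 1.9 * exp(-0.4900)

1.1640 m


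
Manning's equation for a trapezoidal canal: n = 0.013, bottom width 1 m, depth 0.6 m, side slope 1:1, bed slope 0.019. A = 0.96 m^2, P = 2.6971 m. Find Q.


R = A/P = 0.96/2.6971 = 0.355938
Q = (1/0.013) * 0.96 * 0.355938^(2/3) * 0.019^0.5

5.1124 m^3/s


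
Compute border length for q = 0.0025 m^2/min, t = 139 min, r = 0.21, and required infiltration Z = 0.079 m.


L = q*t/((1+r)*Z)
L = 0.0025*139/((1+0.21)*0.079)
L = 0.3475/0.09559

3.6353 m


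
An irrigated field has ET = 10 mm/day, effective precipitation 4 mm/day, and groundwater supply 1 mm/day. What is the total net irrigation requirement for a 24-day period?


Daily deficit = ET - Pe - GW = 10 - 4 - 1 = 5 mm/day
NIR = 5 * 24 = 120 mm

120.0000 mm


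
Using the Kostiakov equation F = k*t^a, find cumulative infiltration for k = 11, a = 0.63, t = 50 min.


F = k * t^a = 11 * 50^0.63
F = 11 * 11.758478

129.3433 mm


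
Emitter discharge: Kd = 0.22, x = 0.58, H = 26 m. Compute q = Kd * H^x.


q = Kd * H^x = 0.22 * 26^0.58 = 0.22 * 6.617357

1.4558 L/h


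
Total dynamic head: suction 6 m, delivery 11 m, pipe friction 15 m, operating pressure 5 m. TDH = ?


TDH = Hs + Hd + hf + Hp = 6 + 11 + 15 + 5 = 37

37 m


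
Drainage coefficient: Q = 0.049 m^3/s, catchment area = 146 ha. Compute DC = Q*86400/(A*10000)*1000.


DC = Q * 86400 / (A * 10000) * 1000
DC = 0.049 * 86400 / (146 * 10000) * 1000
DC = 4233600.0000 / 1460000

2.8997 mm/day


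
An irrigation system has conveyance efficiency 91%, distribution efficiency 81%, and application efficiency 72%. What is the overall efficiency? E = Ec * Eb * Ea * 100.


Ec = 0.91, Eb = 0.81, Ea = 0.72
E = 0.91 * 0.81 * 0.72 * 100 = 53.0712%

53.0712 %


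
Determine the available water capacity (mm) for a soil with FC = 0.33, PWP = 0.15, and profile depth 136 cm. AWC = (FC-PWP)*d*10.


AWC = (FC - PWP) * d * 10
AWC = (0.33 - 0.15) * 136 * 10
AWC = 0.1800 * 136 * 10

244.8000 mm


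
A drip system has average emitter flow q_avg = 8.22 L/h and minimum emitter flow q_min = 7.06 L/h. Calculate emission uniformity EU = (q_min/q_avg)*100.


EU = (q_min/q_avg)*100 = (7.06/8.22)*100 = 85.8881%

85.8881 %


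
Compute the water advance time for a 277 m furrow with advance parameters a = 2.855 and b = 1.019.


t = (L/a)^(1/b)
t = (277/2.855)^(1/1.019)
t = 97.022767^(1/1.019)

89.0896 min


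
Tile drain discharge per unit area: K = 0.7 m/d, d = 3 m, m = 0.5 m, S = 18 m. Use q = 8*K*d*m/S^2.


q = 8*K*d*m/S^2
q = 8*0.7*3*0.5/18^2
q = 8.4000 / 324

0.0259 m/d


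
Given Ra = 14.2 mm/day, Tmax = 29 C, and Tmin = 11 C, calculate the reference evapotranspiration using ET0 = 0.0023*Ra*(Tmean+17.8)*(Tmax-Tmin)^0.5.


Tmean = (Tmax + Tmin)/2 = (29 + 11)/2 = 20.0
ET0 = 0.0023 * 14.2 * (20.0 + 17.8) * sqrt(29 - 11)
ET0 = 0.0023 * 14.2 * 37.8 * 4.242641

5.2377 mm/day


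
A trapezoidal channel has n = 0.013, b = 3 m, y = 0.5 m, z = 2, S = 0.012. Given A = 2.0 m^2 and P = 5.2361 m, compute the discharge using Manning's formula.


R = A/P = 2.0/5.2361 = 0.381964
Q = (1/0.013) * 2.0 * 0.381964^(2/3) * 0.012^0.5

8.8721 m^3/s


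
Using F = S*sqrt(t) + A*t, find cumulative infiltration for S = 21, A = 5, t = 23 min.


F = S*sqrt(t) + A*t
F = 21*sqrt(23) + 5*23
F = 21*4.795832 + 115

215.7125 mm


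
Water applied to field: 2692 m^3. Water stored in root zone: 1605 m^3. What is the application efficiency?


Ea = V_root / V_field * 100 = 1605 / 2692 * 100 = 59.6211%

59.6211 %


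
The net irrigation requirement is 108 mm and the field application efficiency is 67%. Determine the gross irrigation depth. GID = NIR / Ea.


Ea = 67% = 0.67
GID = NIR / Ea = 108 / 0.67 = 161.1940 mm

161.1940 mm


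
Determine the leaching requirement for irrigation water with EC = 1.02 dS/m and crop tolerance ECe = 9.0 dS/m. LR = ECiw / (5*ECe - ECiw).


LR = ECiw / (5*ECe - ECiw)
LR = 1.02 / (5*9.0 - 1.02)
LR = 1.02 / 43.9800

0.0232


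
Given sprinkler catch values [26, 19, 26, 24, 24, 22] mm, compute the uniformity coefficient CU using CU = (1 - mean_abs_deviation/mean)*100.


mean = 23.500000 mm
MAD = 2.000000 mm
CU = (1 - 2.000000/23.500000)*100

91.4894 %


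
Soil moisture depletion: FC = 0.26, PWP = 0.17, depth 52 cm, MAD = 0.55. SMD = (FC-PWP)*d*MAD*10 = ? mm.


SMD = (FC - PWP) * d * MAD * 10
SMD = (0.26 - 0.17) * 52 * 0.55 * 10
SMD = 0.0900 * 52 * 0.55 * 10

25.7400 mm


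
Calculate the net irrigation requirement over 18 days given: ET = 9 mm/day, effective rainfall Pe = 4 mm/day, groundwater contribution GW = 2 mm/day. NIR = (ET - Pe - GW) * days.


Daily deficit = ET - Pe - GW = 9 - 4 - 2 = 3 mm/day
NIR = 3 * 18 = 54 mm

54.0000 mm


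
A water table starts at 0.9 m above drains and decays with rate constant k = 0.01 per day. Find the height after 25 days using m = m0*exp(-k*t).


m = m0 * exp(-k*t)
m = 0.9 * exp(-0.01 * 25)
m = 0.9 * exp(-0.2500)

0.7009 m


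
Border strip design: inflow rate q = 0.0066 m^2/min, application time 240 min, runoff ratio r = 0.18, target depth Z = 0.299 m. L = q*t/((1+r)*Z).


L = q*t/((1+r)*Z)
L = 0.0066*240/((1+0.18)*0.299)
L = 1.584/0.35282

4.4895 m


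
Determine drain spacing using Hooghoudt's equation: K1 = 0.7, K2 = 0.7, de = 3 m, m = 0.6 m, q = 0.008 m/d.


S^2 = 8*K2*de*m/q + 4*K1*m^2/q
S^2 = 8*0.7*3*0.6/0.008 + 4*0.7*0.6^2/0.008
S = sqrt(1386.0000)

37.2290 m


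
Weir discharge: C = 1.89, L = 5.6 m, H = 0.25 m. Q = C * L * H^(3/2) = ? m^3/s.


Q = C * L * H^(3/2) = 1.89 * 5.6 * 0.25^1.5 = 1.89 * 5.6 * 0.125000

1.3230 m^3/s


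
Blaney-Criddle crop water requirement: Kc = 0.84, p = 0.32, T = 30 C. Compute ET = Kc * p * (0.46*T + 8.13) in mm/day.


ET = Kc * p * (0.46*T + 8.13)
ET = 0.84 * 0.32 * (0.46*30 + 8.13)
ET = 0.84 * 0.32 * 21.9300

5.8948 mm/day


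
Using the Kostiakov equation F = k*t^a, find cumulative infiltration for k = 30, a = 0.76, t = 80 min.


F = k * t^a = 30 * 80^0.76
F = 30 * 27.947849

838.4355 mm


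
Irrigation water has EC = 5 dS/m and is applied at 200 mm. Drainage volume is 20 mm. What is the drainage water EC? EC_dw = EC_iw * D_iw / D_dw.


EC_dw = EC_iw * D_iw / D_dw
EC_dw = 5 * 200 / 20
EC_dw = 1000 / 20

50.0000 dS/m


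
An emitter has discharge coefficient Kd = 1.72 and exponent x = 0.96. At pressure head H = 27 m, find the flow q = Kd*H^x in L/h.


q = Kd * H^x = 1.72 * 27^0.96 = 1.72 * 23.665147

40.7041 L/h


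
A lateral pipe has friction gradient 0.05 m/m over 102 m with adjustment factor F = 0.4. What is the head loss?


hf = J * L * F = 0.05 * 102 * 0.4 = 2.0400 m

2.0400 m


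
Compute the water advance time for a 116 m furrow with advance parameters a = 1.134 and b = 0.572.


t = (L/a)^(1/b)
t = (116/1.134)^(1/0.572)
t = 102.292769^(1/0.572)

3263.7352 min


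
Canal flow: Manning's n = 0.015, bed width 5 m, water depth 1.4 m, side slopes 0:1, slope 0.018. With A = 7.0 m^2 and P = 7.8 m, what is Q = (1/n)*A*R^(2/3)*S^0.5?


R = A/P = 7.0/7.8 = 0.897436
Q = (1/0.015) * 7.0 * 0.897436^(2/3) * 0.018^0.5

58.2522 m^3/s


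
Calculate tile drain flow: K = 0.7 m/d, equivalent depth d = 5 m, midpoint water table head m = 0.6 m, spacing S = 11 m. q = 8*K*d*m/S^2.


q = 8*K*d*m/S^2
q = 8*0.7*5*0.6/11^2
q = 16.8000 / 121

0.1388 m/d


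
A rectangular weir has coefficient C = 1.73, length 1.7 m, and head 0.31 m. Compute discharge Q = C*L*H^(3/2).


Q = C * L * H^(3/2) = 1.73 * 1.7 * 0.31^1.5 = 1.73 * 1.7 * 0.172601

0.5076 m^3/s


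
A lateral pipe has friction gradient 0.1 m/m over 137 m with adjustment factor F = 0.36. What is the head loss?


hf = J * L * F = 0.1 * 137 * 0.36 = 4.9320 m

4.9320 m


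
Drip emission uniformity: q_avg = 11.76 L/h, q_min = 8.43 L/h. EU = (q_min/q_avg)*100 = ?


EU = (q_min/q_avg)*100 = (8.43/11.76)*100 = 71.6837%

71.6837 %


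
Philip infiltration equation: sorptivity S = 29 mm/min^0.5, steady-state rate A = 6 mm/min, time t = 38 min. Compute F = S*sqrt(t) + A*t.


F = S*sqrt(t) + A*t
F = 29*sqrt(38) + 6*38
F = 29*6.164414 + 228

406.7680 mm


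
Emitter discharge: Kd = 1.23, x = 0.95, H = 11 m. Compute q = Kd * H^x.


q = Kd * H^x = 1.23 * 11^0.95 = 1.23 * 9.757152

12.0013 L/h


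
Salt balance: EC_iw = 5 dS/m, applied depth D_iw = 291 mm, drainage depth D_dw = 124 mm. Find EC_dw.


EC_dw = EC_iw * D_iw / D_dw
EC_dw = 5 * 291 / 124
EC_dw = 1455 / 124

11.7339 dS/m


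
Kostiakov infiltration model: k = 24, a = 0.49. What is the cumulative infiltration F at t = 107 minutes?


F = k * t^a = 24 * 107^0.49
F = 24 * 9.871839

236.9241 mm


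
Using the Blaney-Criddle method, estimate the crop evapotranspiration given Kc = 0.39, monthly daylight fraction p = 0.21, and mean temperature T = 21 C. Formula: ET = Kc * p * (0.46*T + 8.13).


ET = Kc * p * (0.46*T + 8.13)
ET = 0.39 * 0.21 * (0.46*21 + 8.13)
ET = 0.39 * 0.21 * 17.7900

1.4570 mm/day


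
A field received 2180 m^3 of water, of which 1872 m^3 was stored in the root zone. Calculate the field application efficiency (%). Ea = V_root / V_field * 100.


Ea = V_root / V_field * 100 = 1872 / 2180 * 100 = 85.8716%

85.8716 %


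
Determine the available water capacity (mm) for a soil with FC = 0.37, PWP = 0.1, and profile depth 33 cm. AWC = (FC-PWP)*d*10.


AWC = (FC - PWP) * d * 10
AWC = (0.37 - 0.1) * 33 * 10
AWC = 0.2700 * 33 * 10

89.1000 mm


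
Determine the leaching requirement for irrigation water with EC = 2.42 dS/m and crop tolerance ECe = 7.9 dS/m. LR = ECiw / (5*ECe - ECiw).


LR = ECiw / (5*ECe - ECiw)
LR = 2.42 / (5*7.9 - 2.42)
LR = 2.42 / 37.0800

0.0653


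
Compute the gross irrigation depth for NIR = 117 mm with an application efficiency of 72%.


Ea = 72% = 0.72
GID = NIR / Ea = 117 / 0.72 = 162.5000 mm

162.5000 mm


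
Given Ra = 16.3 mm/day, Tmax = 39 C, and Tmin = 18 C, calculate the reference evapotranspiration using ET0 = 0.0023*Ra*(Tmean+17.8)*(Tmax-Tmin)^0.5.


Tmean = (Tmax + Tmin)/2 = (39 + 18)/2 = 28.5
ET0 = 0.0023 * 16.3 * (28.5 + 17.8) * sqrt(39 - 18)
ET0 = 0.0023 * 16.3 * 46.3 * 4.582576

7.9544 mm/day


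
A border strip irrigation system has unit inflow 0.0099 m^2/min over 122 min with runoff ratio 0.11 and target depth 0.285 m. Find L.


L = q*t/((1+r)*Z)
L = 0.0099*122/((1+0.11)*0.285)
L = 1.2078/0.31635

3.8179 m


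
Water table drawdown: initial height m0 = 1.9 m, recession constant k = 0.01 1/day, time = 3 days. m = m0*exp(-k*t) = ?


m = m0 * exp(-k*t)
m = 1.9 * exp(-0.01 * 3)
m = 1.9 * exp(-0.0300)

1.8438 m


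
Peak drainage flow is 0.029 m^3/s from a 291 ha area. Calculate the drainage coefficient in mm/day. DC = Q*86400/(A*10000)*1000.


DC = Q * 86400 / (A * 10000) * 1000
DC = 0.029 * 86400 / (291 * 10000) * 1000
DC = 2505600.0000 / 2910000

0.8610 mm/day


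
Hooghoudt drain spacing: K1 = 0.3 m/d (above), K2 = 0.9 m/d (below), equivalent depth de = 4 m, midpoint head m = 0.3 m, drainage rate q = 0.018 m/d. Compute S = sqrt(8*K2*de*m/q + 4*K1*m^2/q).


S^2 = 8*K2*de*m/q + 4*K1*m^2/q
S^2 = 8*0.9*4*0.3/0.018 + 4*0.3*0.3^2/0.018
S = sqrt(486.0000)

22.0454 m


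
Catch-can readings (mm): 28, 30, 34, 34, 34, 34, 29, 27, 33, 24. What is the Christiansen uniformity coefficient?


mean = 30.700000 mm
MAD = 3.100000 mm
CU = (1 - 3.100000/30.700000)*100

89.9023 %


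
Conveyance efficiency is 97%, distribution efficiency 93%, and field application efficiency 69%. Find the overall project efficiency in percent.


Ec = 0.97, Eb = 0.93, Ea = 0.69
E = 0.97 * 0.93 * 0.69 * 100 = 62.2449%

62.2449 %


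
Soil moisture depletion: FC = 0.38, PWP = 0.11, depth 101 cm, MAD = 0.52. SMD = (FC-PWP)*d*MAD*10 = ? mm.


SMD = (FC - PWP) * d * MAD * 10
SMD = (0.38 - 0.11) * 101 * 0.52 * 10
SMD = 0.2700 * 101 * 0.52 * 10

141.8040 mm


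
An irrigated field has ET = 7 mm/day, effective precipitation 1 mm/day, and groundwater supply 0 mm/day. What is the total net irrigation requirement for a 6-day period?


Daily deficit = ET - Pe - GW = 7 - 1 - 0 = 6 mm/day
NIR = 6 * 6 = 36 mm

36.0000 mm


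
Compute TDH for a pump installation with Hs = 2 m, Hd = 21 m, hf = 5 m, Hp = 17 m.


TDH = Hs + Hd + hf + Hp = 2 + 21 + 5 + 17 = 45

45 m


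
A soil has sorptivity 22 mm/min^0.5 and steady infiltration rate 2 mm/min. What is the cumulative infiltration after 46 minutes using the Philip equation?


F = S*sqrt(t) + A*t
F = 22*sqrt(46) + 2*46
F = 22*6.782330 + 92

241.2113 mm


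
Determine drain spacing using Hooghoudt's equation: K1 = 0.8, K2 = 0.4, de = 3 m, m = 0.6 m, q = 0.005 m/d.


S^2 = 8*K2*de*m/q + 4*K1*m^2/q
S^2 = 8*0.4*3*0.6/0.005 + 4*0.8*0.6^2/0.005
S = sqrt(1382.4000)

37.1806 m


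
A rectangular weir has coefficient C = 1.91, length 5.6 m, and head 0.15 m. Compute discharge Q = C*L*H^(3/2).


Q = C * L * H^(3/2) = 1.91 * 5.6 * 0.15^1.5 = 1.91 * 5.6 * 0.058095

0.6214 m^3/s


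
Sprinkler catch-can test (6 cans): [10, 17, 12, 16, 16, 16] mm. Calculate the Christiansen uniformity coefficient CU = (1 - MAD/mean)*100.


mean = 14.500000 mm
MAD = 2.333333 mm
CU = (1 - 2.333333/14.500000)*100

83.9080 %


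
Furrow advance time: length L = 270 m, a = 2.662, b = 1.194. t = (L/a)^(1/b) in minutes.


t = (L/a)^(1/b)
t = (270/2.662)^(1/1.194)
t = 101.427498^(1/1.194)

47.8848 min


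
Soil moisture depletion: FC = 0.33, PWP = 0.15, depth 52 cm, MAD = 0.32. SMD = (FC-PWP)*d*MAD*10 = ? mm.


SMD = (FC - PWP) * d * MAD * 10
SMD = (0.33 - 0.15) * 52 * 0.32 * 10
SMD = 0.1800 * 52 * 0.32 * 10

29.9520 mm


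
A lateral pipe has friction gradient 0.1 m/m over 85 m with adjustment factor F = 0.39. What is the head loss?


hf = J * L * F = 0.1 * 85 * 0.39 = 3.3150 m

3.3150 m


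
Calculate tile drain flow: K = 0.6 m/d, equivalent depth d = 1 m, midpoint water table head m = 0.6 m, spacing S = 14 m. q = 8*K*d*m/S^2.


q = 8*K*d*m/S^2
q = 8*0.6*1*0.6/14^2
q = 2.8800 / 196

0.0147 m/d


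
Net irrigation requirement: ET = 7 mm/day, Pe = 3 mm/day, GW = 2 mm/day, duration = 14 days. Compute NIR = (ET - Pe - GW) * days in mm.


Daily deficit = ET - Pe - GW = 7 - 3 - 2 = 2 mm/day
NIR = 2 * 14 = 28 mm

28.0000 mm


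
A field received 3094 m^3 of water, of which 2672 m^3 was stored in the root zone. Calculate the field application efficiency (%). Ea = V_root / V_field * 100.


Ea = V_root / V_field * 100 = 2672 / 3094 * 100 = 86.3607%

86.3607 %


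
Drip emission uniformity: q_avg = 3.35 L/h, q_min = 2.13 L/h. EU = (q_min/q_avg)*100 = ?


EU = (q_min/q_avg)*100 = (2.13/3.35)*100 = 63.5821%

63.5821 %


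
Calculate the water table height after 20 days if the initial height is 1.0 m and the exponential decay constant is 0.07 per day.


m = m0 * exp(-k*t)
m = 1.0 * exp(-0.07 * 20)
m = 1.0 * exp(-1.4000)

0.2466 m


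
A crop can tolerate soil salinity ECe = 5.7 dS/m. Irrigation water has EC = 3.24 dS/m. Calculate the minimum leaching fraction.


LR = ECiw / (5*ECe - ECiw)
LR = 3.24 / (5*5.7 - 3.24)
LR = 3.24 / 25.2600

0.1283


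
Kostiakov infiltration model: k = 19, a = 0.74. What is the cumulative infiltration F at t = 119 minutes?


F = k * t^a = 19 * 119^0.74
F = 19 * 34.348261

652.6170 mm


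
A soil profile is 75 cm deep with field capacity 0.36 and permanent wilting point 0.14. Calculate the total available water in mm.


AWC = (FC - PWP) * d * 10
AWC = (0.36 - 0.14) * 75 * 10
AWC = 0.2200 * 75 * 10

165.0000 mm


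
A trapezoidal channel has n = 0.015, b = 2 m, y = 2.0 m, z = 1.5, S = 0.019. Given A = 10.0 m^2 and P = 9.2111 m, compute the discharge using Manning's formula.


R = A/P = 10.0/9.2111 = 1.085647
Q = (1/0.015) * 10.0 * 1.085647^(2/3) * 0.019^0.5

97.0684 m^3/s


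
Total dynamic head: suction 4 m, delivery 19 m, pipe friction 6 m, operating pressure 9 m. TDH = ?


TDH = Hs + Hd + hf + Hp = 4 + 19 + 6 + 9 = 38

38 m


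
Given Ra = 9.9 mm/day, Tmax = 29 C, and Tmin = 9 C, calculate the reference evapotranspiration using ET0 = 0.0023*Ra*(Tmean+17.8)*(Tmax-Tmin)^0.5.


Tmean = (Tmax + Tmin)/2 = (29 + 9)/2 = 19.0
ET0 = 0.0023 * 9.9 * (19.0 + 17.8) * sqrt(29 - 9)
ET0 = 0.0023 * 9.9 * 36.8 * 4.472136

3.7474 mm/day


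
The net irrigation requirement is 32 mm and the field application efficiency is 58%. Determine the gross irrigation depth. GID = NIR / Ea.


Ea = 58% = 0.58
GID = NIR / Ea = 32 / 0.58 = 55.1724 mm

55.1724 mm


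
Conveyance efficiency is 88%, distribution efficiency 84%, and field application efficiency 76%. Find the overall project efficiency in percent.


Ec = 0.88, Eb = 0.84, Ea = 0.76
E = 0.88 * 0.84 * 0.76 * 100 = 56.1792%

56.1792 %


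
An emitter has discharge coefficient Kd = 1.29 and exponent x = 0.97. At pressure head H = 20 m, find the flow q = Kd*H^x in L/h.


q = Kd * H^x = 1.29 * 20^0.97 = 1.29 * 18.280964

23.5824 L/h


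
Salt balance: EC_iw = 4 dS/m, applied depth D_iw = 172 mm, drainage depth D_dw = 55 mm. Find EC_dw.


EC_dw = EC_iw * D_iw / D_dw
EC_dw = 4 * 172 / 55
EC_dw = 688 / 55

12.5091 dS/m


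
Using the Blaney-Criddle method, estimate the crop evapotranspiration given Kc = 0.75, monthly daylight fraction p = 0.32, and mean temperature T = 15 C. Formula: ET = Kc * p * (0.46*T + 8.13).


ET = Kc * p * (0.46*T + 8.13)
ET = 0.75 * 0.32 * (0.46*15 + 8.13)
ET = 0.75 * 0.32 * 15.0300

3.6072 mm/day


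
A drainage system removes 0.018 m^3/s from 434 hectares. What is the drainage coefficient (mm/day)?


DC = Q * 86400 / (A * 10000) * 1000
DC = 0.018 * 86400 / (434 * 10000) * 1000
DC = 1555200.0000 / 4340000

0.3583 mm/day


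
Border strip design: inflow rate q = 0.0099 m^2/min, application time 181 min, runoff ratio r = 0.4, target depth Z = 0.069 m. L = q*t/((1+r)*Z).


L = q*t/((1+r)*Z)
L = 0.0099*181/((1+0.4)*0.069)
L = 1.7919/0.0966

18.5497 m


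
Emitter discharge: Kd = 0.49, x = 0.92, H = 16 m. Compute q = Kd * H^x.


q = Kd * H^x = 0.49 * 16^0.92 = 0.49 * 12.817118

6.2804 L/h


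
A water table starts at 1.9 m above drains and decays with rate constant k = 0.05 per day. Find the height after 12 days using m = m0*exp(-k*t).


m = m0 * exp(-k*t)
m = 1.9 * exp(-0.05 * 12)
m = 1.9 * exp(-0.6000)

1.0427 m


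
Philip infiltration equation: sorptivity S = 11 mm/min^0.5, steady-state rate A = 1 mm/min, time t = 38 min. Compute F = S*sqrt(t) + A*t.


F = S*sqrt(t) + A*t
F = 11*sqrt(38) + 1*38
F = 11*6.164414 + 38

105.8086 mm


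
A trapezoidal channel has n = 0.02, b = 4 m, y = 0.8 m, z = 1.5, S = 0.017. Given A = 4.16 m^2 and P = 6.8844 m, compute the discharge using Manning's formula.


R = A/P = 4.16/6.8844 = 0.604265
Q = (1/0.02) * 4.16 * 0.604265^(2/3) * 0.017^0.5

19.3838 m^3/s
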